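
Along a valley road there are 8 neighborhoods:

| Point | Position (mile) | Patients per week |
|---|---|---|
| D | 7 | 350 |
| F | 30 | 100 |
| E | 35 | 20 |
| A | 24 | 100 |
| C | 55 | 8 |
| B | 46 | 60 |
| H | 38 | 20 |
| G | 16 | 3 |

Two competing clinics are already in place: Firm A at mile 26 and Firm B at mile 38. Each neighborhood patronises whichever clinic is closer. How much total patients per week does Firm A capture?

553

The indifferent point is the midpoint (26+38)/2 = 32; neighborhoods left of it (closer to Firm A at 26) go to Firm A, those right go to Firm B.
  D at 7 (w=350) → Firm A
  G at 16 (w=3) → Firm A
  A at 24 (w=100) → Firm A
  F at 30 (w=100) → Firm A
  E at 35 (w=20) → Firm B
  H at 38 (w=20) → Firm B
  B at 46 (w=60) → Firm B
  C at 55 (w=8) → Firm B
Firm A captures 553; Firm B captures 108.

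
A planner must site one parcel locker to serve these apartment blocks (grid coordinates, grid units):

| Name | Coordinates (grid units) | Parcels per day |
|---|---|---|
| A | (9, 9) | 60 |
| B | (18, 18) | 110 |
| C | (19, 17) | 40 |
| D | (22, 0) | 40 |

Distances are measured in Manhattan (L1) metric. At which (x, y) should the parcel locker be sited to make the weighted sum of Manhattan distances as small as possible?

(18, 17)

Manhattan distance separates: Σwᵢ(|x−xᵢ|+|y−yᵢ|) = Σwᵢ|x−xᵢ| + Σwᵢ|y−yᵢ|, so x and y are optimised independently as 1-D weighted medians.
Total weight W = 250; half = 125.
x-coordinate, sorted with cumulative weight:
  x=9 (A, w=60) cum 60
  x=18 (B, w=110) cum 170  ← median
  x=19 (C, w=40) cum 210
  x=22 (D, w=40) cum 250
⇒ x* = 18
y-coordinate, sorted with cumulative weight:
  y=0 (D, w=40) cum 40
  y=9 (A, w=60) cum 100
  y=17 (C, w=40) cum 140  ← median
  y=18 (B, w=110) cum 250
⇒ y* = 17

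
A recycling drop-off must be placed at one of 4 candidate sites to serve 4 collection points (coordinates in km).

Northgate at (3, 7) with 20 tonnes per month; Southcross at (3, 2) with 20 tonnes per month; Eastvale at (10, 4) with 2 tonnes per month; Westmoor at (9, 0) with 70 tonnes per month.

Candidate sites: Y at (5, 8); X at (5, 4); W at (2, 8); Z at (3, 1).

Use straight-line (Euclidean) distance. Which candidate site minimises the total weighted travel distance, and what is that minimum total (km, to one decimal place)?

Total weighted distance at each candidate:
  Y (5, 8): total = 810.1
  X (5, 4): total = 534.7
  W (2, 8): total = 911.9
  Z (3, 1): total = 581.0
Minimum is at X with total 534.7 km.

X, total 534.7 km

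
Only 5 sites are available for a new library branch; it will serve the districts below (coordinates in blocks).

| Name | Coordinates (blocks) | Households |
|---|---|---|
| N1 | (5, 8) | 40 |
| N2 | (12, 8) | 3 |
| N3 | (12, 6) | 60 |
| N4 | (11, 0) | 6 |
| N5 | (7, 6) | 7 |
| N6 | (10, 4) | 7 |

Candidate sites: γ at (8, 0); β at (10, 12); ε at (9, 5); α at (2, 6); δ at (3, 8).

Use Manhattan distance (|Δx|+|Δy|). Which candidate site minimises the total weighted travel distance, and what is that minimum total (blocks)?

ε, total 615 blocks

Total weighted distance at each candidate:
  γ (8, 0): total = 1185
  β (10, 12): total = 1055
  ε (9, 5): total = 615
  α (2, 6): total = 1031
  δ (3, 8): total = 982
Minimum is at ε with total 615 blocks.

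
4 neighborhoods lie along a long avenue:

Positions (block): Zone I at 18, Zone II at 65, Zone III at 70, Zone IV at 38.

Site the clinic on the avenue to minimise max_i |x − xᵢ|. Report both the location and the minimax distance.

location 44, max distance 26

The 1-center on a line is the midpoint of the two extreme points: leftmost at 18, rightmost at 70.
Optimal location = (18 + 70)/2 = 44; maximum distance = (70 − 18)/2 = 26.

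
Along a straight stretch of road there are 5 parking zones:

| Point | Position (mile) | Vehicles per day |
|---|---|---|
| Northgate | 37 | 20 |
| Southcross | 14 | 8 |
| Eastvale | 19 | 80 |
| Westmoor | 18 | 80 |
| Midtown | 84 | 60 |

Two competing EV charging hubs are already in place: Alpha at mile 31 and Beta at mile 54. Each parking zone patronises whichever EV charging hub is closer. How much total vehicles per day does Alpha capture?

The indifferent point is the midpoint (31+54)/2 = 42.5; parking zones left of it (closer to Alpha at 31) go to Alpha, those right go to Beta.
  Southcross at 14 (w=8) → Alpha
  Westmoor at 18 (w=80) → Alpha
  Eastvale at 19 (w=80) → Alpha
  Northgate at 37 (w=20) → Alpha
  Midtown at 84 (w=60) → Beta
Alpha captures 188; Beta captures 60.

188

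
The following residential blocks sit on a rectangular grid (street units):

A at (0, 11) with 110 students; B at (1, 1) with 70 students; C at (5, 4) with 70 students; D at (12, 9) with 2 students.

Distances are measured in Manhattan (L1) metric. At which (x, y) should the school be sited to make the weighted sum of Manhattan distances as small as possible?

Manhattan distance separates: Σwᵢ(|x−xᵢ|+|y−yᵢ|) = Σwᵢ|x−xᵢ| + Σwᵢ|y−yᵢ|, so x and y are optimised independently as 1-D weighted medians.
Total weight W = 252; half = 126.
x-coordinate, sorted with cumulative weight:
  x=0 (A, w=110) cum 110
  x=1 (B, w=70) cum 180  ← median
  x=5 (C, w=70) cum 250
  x=12 (D, w=2) cum 252
⇒ x* = 1
y-coordinate, sorted with cumulative weight:
  y=1 (B, w=70) cum 70
  y=4 (C, w=70) cum 140  ← median
  y=9 (D, w=2) cum 142
  y=11 (A, w=110) cum 252
⇒ y* = 4

(1, 4)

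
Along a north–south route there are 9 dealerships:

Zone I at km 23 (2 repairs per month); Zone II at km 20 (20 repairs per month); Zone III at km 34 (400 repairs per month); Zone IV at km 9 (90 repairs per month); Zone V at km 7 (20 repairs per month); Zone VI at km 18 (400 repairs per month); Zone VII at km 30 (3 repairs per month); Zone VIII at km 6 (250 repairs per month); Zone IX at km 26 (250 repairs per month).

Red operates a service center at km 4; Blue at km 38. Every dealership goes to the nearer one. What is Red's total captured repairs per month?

780

The indifferent point is the midpoint (4+38)/2 = 21; dealerships left of it (closer to Red at 4) go to Red, those right go to Blue.
  Zone VIII at 6 (w=250) → Red
  Zone V at 7 (w=20) → Red
  Zone IV at 9 (w=90) → Red
  Zone VI at 18 (w=400) → Red
  Zone II at 20 (w=20) → Red
  Zone I at 23 (w=2) → Blue
  Zone IX at 26 (w=250) → Blue
  Zone VII at 30 (w=3) → Blue
  Zone III at 34 (w=400) → Blue
Red captures 780; Blue captures 655.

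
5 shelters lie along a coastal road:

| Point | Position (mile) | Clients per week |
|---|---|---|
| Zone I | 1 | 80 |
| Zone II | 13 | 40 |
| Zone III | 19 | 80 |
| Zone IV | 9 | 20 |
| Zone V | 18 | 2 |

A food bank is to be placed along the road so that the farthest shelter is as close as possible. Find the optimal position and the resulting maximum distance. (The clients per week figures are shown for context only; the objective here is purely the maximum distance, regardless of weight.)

The 1-center on a line is the midpoint of the two extreme points: leftmost at 1, rightmost at 19.
Optimal location = (1 + 19)/2 = 10; maximum distance = (19 − 1)/2 = 9.

location 10, max distance 9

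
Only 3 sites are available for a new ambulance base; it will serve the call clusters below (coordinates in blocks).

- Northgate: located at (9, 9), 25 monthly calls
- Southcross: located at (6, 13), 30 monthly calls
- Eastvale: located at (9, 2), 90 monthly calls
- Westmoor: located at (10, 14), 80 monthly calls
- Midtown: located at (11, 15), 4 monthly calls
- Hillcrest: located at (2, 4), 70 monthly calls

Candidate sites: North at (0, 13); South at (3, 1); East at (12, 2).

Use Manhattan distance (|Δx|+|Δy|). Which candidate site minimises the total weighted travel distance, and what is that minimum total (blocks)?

East, total 3046 blocks

Total weighted distance at each candidate:
  North (0, 13): total = 4007
  South (3, 1): total = 3398
  East (12, 2): total = 3046
Minimum is at East with total 3046 blocks.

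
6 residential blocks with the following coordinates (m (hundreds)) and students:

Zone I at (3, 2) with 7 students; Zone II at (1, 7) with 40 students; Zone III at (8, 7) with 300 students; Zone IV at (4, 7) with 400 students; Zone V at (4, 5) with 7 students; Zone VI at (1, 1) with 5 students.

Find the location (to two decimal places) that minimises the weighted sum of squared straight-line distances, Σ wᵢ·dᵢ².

The minimiser of Σwᵢ‖p−pᵢ‖² is the weighted centroid p* = (Σwᵢpᵢ)/(Σwᵢ).
Σwᵢ = 759.
Σwᵢxᵢ = 7·3 + 40·1 + 300·8 + 400·4 + 7·4 + 5·1 = 4094.
Σwᵢyᵢ = 7·2 + 40·7 + 300·7 + 400·7 + 7·5 + 5·1 = 5234.
x* = 4094/759 = 5.39, y* = 5234/759 = 6.90.

(5.39, 6.90)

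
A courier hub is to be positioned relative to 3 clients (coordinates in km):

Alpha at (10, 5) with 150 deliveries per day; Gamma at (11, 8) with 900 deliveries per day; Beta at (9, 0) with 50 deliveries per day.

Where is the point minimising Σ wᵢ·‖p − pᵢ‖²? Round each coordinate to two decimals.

(10.77, 7.23)

The minimiser of Σwᵢ‖p−pᵢ‖² is the weighted centroid p* = (Σwᵢpᵢ)/(Σwᵢ).
Σwᵢ = 1100.
Σwᵢxᵢ = 150·10 + 900·11 + 50·9 = 11850.
Σwᵢyᵢ = 150·5 + 900·8 + 50·0 = 7950.
x* = 11850/1100 = 10.77, y* = 7950/1100 = 7.23.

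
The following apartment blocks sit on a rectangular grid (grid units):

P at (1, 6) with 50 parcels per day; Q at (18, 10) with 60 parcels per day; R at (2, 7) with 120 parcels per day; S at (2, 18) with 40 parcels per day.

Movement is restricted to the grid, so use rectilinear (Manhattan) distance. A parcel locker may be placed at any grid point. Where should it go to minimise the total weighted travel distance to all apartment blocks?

Manhattan distance separates: Σwᵢ(|x−xᵢ|+|y−yᵢ|) = Σwᵢ|x−xᵢ| + Σwᵢ|y−yᵢ|, so x and y are optimised independently as 1-D weighted medians.
Total weight W = 270; half = 135.
x-coordinate, sorted with cumulative weight:
  x=1 (P, w=50) cum 50
  x=2 (R, w=120) cum 170  ← median
  x=2 (S, w=40) cum 210
  x=18 (Q, w=60) cum 270
⇒ x* = 2
y-coordinate, sorted with cumulative weight:
  y=6 (P, w=50) cum 50
  y=7 (R, w=120) cum 170  ← median
  y=10 (Q, w=60) cum 230
  y=18 (S, w=40) cum 270
⇒ y* = 7

(2, 7)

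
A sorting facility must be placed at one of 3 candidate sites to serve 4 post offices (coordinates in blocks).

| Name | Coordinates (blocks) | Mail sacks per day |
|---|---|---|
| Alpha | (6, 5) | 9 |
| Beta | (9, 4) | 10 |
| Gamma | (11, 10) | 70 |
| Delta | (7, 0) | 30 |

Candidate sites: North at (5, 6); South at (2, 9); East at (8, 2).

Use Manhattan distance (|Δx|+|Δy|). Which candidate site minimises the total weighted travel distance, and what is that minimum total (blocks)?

East, total 935 blocks

Total weighted distance at each candidate:
  North (5, 6): total = 1018
  South (2, 9): total = 1312
  East (8, 2): total = 935
Minimum is at East with total 935 blocks.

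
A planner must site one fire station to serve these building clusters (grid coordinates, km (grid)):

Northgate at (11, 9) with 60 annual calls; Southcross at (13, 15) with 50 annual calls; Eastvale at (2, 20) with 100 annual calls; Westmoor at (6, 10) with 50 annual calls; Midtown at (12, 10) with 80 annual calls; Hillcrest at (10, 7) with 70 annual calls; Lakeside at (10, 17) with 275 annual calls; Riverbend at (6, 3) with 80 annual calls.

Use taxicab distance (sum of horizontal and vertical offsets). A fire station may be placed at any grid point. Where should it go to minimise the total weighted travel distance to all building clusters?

(10, 15)

Manhattan distance separates: Σwᵢ(|x−xᵢ|+|y−yᵢ|) = Σwᵢ|x−xᵢ| + Σwᵢ|y−yᵢ|, so x and y are optimised independently as 1-D weighted medians.
Total weight W = 765; half = 382.5.
x-coordinate, sorted with cumulative weight:
  x=2 (Eastvale, w=100) cum 100
  x=6 (Westmoor, w=50) cum 150
  x=6 (Riverbend, w=80) cum 230
  x=10 (Hillcrest, w=70) cum 300
  x=10 (Lakeside, w=275) cum 575  ← median
  x=11 (Northgate, w=60) cum 635
  x=12 (Midtown, w=80) cum 715
  x=13 (Southcross, w=50) cum 765
⇒ x* = 10
y-coordinate, sorted with cumulative weight:
  y=3 (Riverbend, w=80) cum 80
  y=7 (Hillcrest, w=70) cum 150
  y=9 (Northgate, w=60) cum 210
  y=10 (Westmoor, w=50) cum 260
  y=10 (Midtown, w=80) cum 340
  y=15 (Southcross, w=50) cum 390  ← median
  y=17 (Lakeside, w=275) cum 665
  y=20 (Eastvale, w=100) cum 765
⇒ y* = 15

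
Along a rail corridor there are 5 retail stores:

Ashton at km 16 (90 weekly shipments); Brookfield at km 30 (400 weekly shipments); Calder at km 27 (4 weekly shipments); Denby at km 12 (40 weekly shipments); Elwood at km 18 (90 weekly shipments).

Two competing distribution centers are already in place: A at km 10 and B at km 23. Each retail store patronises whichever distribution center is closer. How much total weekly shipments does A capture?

130

The indifferent point is the midpoint (10+23)/2 = 16.5; retail stores left of it (closer to A at 10) go to A, those right go to B.
  Denby at 12 (w=40) → A
  Ashton at 16 (w=90) → A
  Elwood at 18 (w=90) → B
  Calder at 27 (w=4) → B
  Brookfield at 30 (w=400) → B
A captures 130; B captures 494.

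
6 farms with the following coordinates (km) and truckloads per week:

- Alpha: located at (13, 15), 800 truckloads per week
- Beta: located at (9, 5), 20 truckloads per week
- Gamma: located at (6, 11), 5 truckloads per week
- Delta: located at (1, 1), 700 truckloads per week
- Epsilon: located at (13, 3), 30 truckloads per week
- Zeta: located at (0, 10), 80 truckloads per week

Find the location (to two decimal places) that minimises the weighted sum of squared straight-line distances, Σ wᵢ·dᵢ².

The minimiser of Σwᵢ‖p−pᵢ‖² is the weighted centroid p* = (Σwᵢpᵢ)/(Σwᵢ).
Σwᵢ = 1635.
Σwᵢxᵢ = 800·13 + 20·9 + 5·6 + 700·1 + 30·13 + 80·0 = 11700.
Σwᵢyᵢ = 800·15 + 20·5 + 5·11 + 700·1 + 30·3 + 80·10 = 13745.
x* = 11700/1635 = 7.16, y* = 13745/1635 = 8.41.

(7.16, 8.41)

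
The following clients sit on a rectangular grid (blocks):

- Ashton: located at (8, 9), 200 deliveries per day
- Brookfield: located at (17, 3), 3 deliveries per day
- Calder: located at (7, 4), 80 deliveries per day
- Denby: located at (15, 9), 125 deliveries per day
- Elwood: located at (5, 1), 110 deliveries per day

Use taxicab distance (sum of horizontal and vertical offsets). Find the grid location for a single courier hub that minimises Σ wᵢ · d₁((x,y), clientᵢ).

(8, 9)

Manhattan distance separates: Σwᵢ(|x−xᵢ|+|y−yᵢ|) = Σwᵢ|x−xᵢ| + Σwᵢ|y−yᵢ|, so x and y are optimised independently as 1-D weighted medians.
Total weight W = 518; half = 259.
x-coordinate, sorted with cumulative weight:
  x=5 (Elwood, w=110) cum 110
  x=7 (Calder, w=80) cum 190
  x=8 (Ashton, w=200) cum 390  ← median
  x=15 (Denby, w=125) cum 515
  x=17 (Brookfield, w=3) cum 518
⇒ x* = 8
y-coordinate, sorted with cumulative weight:
  y=1 (Elwood, w=110) cum 110
  y=3 (Brookfield, w=3) cum 113
  y=4 (Calder, w=80) cum 193
  y=9 (Ashton, w=200) cum 393  ← median
  y=9 (Denby, w=125) cum 518
⇒ y* = 9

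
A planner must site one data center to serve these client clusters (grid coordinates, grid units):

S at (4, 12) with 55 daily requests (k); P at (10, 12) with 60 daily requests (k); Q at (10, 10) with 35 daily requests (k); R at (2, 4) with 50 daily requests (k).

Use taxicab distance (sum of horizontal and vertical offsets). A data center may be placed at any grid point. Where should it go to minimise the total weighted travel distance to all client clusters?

(4, 12)

Manhattan distance separates: Σwᵢ(|x−xᵢ|+|y−yᵢ|) = Σwᵢ|x−xᵢ| + Σwᵢ|y−yᵢ|, so x and y are optimised independently as 1-D weighted medians.
Total weight W = 200; half = 100.
x-coordinate, sorted with cumulative weight:
  x=2 (R, w=50) cum 50
  x=4 (S, w=55) cum 105  ← median
  x=10 (P, w=60) cum 165
  x=10 (Q, w=35) cum 200
⇒ x* = 4
y-coordinate, sorted with cumulative weight:
  y=4 (R, w=50) cum 50
  y=10 (Q, w=35) cum 85
  y=12 (S, w=55) cum 140  ← median
  y=12 (P, w=60) cum 200
⇒ y* = 12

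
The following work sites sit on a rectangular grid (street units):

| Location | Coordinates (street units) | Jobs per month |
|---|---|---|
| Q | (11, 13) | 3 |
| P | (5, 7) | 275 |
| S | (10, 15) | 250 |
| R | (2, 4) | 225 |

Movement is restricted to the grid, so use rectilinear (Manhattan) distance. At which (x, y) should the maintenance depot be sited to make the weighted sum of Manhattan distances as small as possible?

Manhattan distance separates: Σwᵢ(|x−xᵢ|+|y−yᵢ|) = Σwᵢ|x−xᵢ| + Σwᵢ|y−yᵢ|, so x and y are optimised independently as 1-D weighted medians.
Total weight W = 753; half = 376.5.
x-coordinate, sorted with cumulative weight:
  x=2 (R, w=225) cum 225
  x=5 (P, w=275) cum 500  ← median
  x=10 (S, w=250) cum 750
  x=11 (Q, w=3) cum 753
⇒ x* = 5
y-coordinate, sorted with cumulative weight:
  y=4 (R, w=225) cum 225
  y=7 (P, w=275) cum 500  ← median
  y=13 (Q, w=3) cum 503
  y=15 (S, w=250) cum 753
⇒ y* = 7

(5, 7)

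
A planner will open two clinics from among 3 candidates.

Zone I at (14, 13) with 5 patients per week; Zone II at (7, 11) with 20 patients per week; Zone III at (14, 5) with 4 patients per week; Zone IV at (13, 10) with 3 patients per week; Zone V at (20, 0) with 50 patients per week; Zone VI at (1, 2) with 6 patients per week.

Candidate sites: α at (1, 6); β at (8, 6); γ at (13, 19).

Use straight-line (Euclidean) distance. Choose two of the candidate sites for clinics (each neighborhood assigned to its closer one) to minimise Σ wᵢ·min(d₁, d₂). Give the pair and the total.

Evaluate every pair (each demand assigned to the nearer of the two):
  {α, β}: total = 886.4
  {β, γ}: total = 895.1
  {α, γ}: total = 1286.0
Best pair: {α, β} with total 886.4.

{α, β}, total 886.4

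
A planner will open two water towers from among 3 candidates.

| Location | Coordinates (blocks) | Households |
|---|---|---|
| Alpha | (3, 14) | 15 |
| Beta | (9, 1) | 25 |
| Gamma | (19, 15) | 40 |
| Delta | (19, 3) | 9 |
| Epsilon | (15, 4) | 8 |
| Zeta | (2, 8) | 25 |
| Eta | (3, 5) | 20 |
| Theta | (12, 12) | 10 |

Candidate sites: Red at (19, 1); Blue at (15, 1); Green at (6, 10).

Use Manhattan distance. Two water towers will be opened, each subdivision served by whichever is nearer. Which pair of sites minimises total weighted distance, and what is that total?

Evaluate every pair (each demand assigned to the nearer of the two):
  {Red, Green}: total = 1379
  {Blue, Green}: total = 1443
  {Red, Blue}: total = 2087
Best pair: {Red, Green} with total 1379.

{Red, Green}, total 1379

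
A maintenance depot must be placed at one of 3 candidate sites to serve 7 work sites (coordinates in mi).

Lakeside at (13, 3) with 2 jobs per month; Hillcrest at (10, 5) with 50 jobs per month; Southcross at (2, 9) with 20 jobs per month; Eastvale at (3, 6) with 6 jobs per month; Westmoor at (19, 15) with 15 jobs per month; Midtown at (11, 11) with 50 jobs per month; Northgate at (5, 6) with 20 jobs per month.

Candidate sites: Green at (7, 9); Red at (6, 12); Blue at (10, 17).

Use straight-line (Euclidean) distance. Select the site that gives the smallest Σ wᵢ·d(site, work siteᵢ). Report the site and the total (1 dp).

Green, total 893.9 mi

Total weighted distance at each candidate:
  Green (7, 9): total = 893.9
  Red (6, 12): total = 1142.9
  Blue (10, 17): total = 1617.2
Minimum is at Green with total 893.9 mi.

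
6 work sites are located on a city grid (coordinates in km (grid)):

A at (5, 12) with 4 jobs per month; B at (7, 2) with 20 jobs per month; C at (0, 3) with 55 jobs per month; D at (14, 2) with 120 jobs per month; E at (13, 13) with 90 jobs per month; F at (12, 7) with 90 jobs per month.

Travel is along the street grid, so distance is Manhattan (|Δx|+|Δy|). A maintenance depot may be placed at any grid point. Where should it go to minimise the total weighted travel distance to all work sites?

Manhattan distance separates: Σwᵢ(|x−xᵢ|+|y−yᵢ|) = Σwᵢ|x−xᵢ| + Σwᵢ|y−yᵢ|, so x and y are optimised independently as 1-D weighted medians.
Total weight W = 379; half = 189.5.
x-coordinate, sorted with cumulative weight:
  x=0 (C, w=55) cum 55
  x=5 (A, w=4) cum 59
  x=7 (B, w=20) cum 79
  x=12 (F, w=90) cum 169
  x=13 (E, w=90) cum 259  ← median
  x=14 (D, w=120) cum 379
⇒ x* = 13
y-coordinate, sorted with cumulative weight:
  y=2 (B, w=20) cum 20
  y=2 (D, w=120) cum 140
  y=3 (C, w=55) cum 195  ← median
  y=7 (F, w=90) cum 285
  y=12 (A, w=4) cum 289
  y=13 (E, w=90) cum 379
⇒ y* = 3

(13, 3)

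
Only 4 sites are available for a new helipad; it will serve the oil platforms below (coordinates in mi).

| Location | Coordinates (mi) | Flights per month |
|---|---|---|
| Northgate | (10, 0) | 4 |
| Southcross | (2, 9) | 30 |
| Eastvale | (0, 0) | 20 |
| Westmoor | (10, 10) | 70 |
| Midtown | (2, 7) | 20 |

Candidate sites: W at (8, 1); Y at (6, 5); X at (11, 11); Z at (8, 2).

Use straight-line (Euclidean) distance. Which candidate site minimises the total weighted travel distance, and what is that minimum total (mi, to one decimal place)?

Total weighted distance at each candidate:
  W (8, 1): total = 1285.3
  Y (6, 5): total = 889.2
  X (11, 11): total = 927.9
  Z (8, 2): total = 1186.3
Minimum is at Y with total 889.2 mi.

Y, total 889.2 mi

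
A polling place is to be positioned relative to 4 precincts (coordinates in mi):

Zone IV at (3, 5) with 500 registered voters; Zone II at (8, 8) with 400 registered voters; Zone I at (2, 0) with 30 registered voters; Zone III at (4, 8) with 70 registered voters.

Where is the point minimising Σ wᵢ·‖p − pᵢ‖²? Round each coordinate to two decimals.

The minimiser of Σwᵢ‖p−pᵢ‖² is the weighted centroid p* = (Σwᵢpᵢ)/(Σwᵢ).
Σwᵢ = 1000.
Σwᵢxᵢ = 500·3 + 400·8 + 30·2 + 70·4 = 5040.
Σwᵢyᵢ = 500·5 + 400·8 + 30·0 + 70·8 = 6260.
x* = 5040/1000 = 5.04, y* = 6260/1000 = 6.26.

(5.04, 6.26)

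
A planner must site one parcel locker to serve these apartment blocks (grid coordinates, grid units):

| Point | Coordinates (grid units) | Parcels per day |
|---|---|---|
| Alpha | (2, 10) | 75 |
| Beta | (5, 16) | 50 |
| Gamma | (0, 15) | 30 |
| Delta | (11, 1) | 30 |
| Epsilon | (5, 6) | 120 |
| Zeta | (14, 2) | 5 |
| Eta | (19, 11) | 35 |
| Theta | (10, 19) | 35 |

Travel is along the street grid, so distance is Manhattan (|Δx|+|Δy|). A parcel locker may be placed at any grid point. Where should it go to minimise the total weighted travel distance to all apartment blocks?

(5, 10)

Manhattan distance separates: Σwᵢ(|x−xᵢ|+|y−yᵢ|) = Σwᵢ|x−xᵢ| + Σwᵢ|y−yᵢ|, so x and y are optimised independently as 1-D weighted medians.
Total weight W = 380; half = 190.
x-coordinate, sorted with cumulative weight:
  x=0 (Gamma, w=30) cum 30
  x=2 (Alpha, w=75) cum 105
  x=5 (Beta, w=50) cum 155
  x=5 (Epsilon, w=120) cum 275  ← median
  x=10 (Theta, w=35) cum 310
  x=11 (Delta, w=30) cum 340
  x=14 (Zeta, w=5) cum 345
  x=19 (Eta, w=35) cum 380
⇒ x* = 5
y-coordinate, sorted with cumulative weight:
  y=1 (Delta, w=30) cum 30
  y=2 (Zeta, w=5) cum 35
  y=6 (Epsilon, w=120) cum 155
  y=10 (Alpha, w=75) cum 230  ← median
  y=11 (Eta, w=35) cum 265
  y=15 (Gamma, w=30) cum 295
  y=16 (Beta, w=50) cum 345
  y=19 (Theta, w=35) cum 380
⇒ y* = 10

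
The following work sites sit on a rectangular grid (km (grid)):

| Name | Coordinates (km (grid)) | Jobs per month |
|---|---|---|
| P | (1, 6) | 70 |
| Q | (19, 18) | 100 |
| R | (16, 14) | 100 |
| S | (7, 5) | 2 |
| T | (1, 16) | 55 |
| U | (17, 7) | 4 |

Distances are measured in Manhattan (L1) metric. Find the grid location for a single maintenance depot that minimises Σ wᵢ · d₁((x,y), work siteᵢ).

Manhattan distance separates: Σwᵢ(|x−xᵢ|+|y−yᵢ|) = Σwᵢ|x−xᵢ| + Σwᵢ|y−yᵢ|, so x and y are optimised independently as 1-D weighted medians.
Total weight W = 331; half = 165.5.
x-coordinate, sorted with cumulative weight:
  x=1 (P, w=70) cum 70
  x=1 (T, w=55) cum 125
  x=7 (S, w=2) cum 127
  x=16 (R, w=100) cum 227  ← median
  x=17 (U, w=4) cum 231
  x=19 (Q, w=100) cum 331
⇒ x* = 16
y-coordinate, sorted with cumulative weight:
  y=5 (S, w=2) cum 2
  y=6 (P, w=70) cum 72
  y=7 (U, w=4) cum 76
  y=14 (R, w=100) cum 176  ← median
  y=16 (T, w=55) cum 231
  y=18 (Q, w=100) cum 331
⇒ y* = 14

(16, 14)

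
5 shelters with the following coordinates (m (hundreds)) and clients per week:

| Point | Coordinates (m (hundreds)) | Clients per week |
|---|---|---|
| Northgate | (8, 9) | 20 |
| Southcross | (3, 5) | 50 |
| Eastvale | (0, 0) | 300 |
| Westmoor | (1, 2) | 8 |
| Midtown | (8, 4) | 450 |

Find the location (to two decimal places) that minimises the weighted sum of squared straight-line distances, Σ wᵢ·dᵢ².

(4.73, 2.71)

The minimiser of Σwᵢ‖p−pᵢ‖² is the weighted centroid p* = (Σwᵢpᵢ)/(Σwᵢ).
Σwᵢ = 828.
Σwᵢxᵢ = 20·8 + 50·3 + 300·0 + 8·1 + 450·8 = 3918.
Σwᵢyᵢ = 20·9 + 50·5 + 300·0 + 8·2 + 450·4 = 2246.
x* = 3918/828 = 4.73, y* = 2246/828 = 2.71.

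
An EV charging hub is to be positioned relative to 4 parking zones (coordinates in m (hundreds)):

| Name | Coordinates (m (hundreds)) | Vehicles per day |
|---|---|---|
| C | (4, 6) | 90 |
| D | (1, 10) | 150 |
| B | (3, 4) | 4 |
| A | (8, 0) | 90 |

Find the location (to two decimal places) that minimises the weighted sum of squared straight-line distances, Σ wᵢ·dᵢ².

The minimiser of Σwᵢ‖p−pᵢ‖² is the weighted centroid p* = (Σwᵢpᵢ)/(Σwᵢ).
Σwᵢ = 334.
Σwᵢxᵢ = 90·4 + 150·1 + 4·3 + 90·8 = 1242.
Σwᵢyᵢ = 90·6 + 150·10 + 4·4 + 90·0 = 2056.
x* = 1242/334 = 3.72, y* = 2056/334 = 6.16.

(3.72, 6.16)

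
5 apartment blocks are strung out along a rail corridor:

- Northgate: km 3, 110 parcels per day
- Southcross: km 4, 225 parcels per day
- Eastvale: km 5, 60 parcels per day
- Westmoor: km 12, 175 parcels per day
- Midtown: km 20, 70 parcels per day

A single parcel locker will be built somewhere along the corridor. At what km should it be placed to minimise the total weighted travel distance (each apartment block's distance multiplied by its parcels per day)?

For a sum of weighted absolute distances on a line, the optimum is the weighted median (not the mean). Total weight W = 640; half-weight = 320.
Sort by position and accumulate weight:
  km 3 (Northgate, w=110) → cum 110
  km 4 (Southcross, w=225) → cum 335  ≥ 320 → median here
  km 5 (Eastvale, w=60) → cum 395
  km 12 (Westmoor, w=175) → cum 570
  km 20 (Midtown, w=70) → cum 640
Optimal location: km 4.

x = 4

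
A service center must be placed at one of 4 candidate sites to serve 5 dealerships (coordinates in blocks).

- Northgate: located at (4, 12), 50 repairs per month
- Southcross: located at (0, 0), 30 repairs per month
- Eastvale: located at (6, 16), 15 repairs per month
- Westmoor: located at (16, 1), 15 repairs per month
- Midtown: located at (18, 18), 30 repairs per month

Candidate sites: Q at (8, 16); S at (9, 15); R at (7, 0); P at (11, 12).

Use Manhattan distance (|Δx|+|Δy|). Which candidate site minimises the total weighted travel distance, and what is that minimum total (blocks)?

P, total 1805 blocks

Total weighted distance at each candidate:
  Q (8, 16): total = 1855
  S (9, 15): total = 1855
  R (7, 0): total = 2235
  P (11, 12): total = 1805
Minimum is at P with total 1805 blocks.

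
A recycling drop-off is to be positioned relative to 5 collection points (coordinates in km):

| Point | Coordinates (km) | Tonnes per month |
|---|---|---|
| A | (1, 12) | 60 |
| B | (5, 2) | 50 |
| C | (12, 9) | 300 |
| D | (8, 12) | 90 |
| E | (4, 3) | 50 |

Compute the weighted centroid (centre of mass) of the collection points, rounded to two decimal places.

The minimiser of Σwᵢ‖p−pᵢ‖² is the weighted centroid p* = (Σwᵢpᵢ)/(Σwᵢ).
Σwᵢ = 550.
Σwᵢxᵢ = 60·1 + 50·5 + 300·12 + 90·8 + 50·4 = 4830.
Σwᵢyᵢ = 60·12 + 50·2 + 300·9 + 90·12 + 50·3 = 4750.
x* = 4830/550 = 8.78, y* = 4750/550 = 8.64.

(8.78, 8.64)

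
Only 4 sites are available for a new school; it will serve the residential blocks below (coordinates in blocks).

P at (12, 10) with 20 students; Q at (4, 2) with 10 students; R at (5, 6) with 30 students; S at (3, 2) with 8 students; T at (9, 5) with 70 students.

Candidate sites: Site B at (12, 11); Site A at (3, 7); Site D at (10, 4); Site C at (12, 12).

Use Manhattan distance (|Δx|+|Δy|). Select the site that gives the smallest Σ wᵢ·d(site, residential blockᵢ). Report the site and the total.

Site D, total 662 blocks

Total weighted distance at each candidate:
  Site B (12, 11): total = 1324
  Site A (3, 7): total = 990
  Site D (10, 4): total = 662
  Site C (12, 12): total = 1462
Minimum is at Site D with total 662 blocks.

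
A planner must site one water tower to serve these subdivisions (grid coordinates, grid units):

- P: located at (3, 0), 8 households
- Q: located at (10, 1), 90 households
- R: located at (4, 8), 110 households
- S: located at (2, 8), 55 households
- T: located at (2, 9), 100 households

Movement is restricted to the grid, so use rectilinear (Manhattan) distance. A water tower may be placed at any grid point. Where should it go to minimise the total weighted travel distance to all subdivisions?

(4, 8)

Manhattan distance separates: Σwᵢ(|x−xᵢ|+|y−yᵢ|) = Σwᵢ|x−xᵢ| + Σwᵢ|y−yᵢ|, so x and y are optimised independently as 1-D weighted medians.
Total weight W = 363; half = 181.5.
x-coordinate, sorted with cumulative weight:
  x=2 (S, w=55) cum 55
  x=2 (T, w=100) cum 155
  x=3 (P, w=8) cum 163
  x=4 (R, w=110) cum 273  ← median
  x=10 (Q, w=90) cum 363
⇒ x* = 4
y-coordinate, sorted with cumulative weight:
  y=0 (P, w=8) cum 8
  y=1 (Q, w=90) cum 98
  y=8 (R, w=110) cum 208  ← median
  y=8 (S, w=55) cum 263
  y=9 (T, w=100) cum 363
⇒ y* = 8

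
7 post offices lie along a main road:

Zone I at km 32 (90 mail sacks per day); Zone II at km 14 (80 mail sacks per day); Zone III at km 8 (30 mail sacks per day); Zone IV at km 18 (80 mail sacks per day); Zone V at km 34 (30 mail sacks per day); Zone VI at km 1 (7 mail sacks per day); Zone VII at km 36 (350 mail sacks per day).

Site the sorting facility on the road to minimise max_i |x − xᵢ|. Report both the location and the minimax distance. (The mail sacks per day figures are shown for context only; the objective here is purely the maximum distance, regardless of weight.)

The 1-center on a line is the midpoint of the two extreme points: leftmost at 1, rightmost at 36.
Optimal location = (1 + 36)/2 = 18.5; maximum distance = (36 − 1)/2 = 17.5.

location 18.5, max distance 17.5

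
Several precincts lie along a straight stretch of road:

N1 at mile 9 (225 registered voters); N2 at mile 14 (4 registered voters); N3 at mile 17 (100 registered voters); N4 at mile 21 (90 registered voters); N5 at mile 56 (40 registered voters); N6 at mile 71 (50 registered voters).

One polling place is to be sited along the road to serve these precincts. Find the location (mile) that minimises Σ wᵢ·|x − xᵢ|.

x = 17

For a sum of weighted absolute distances on a line, the optimum is the weighted median (not the mean). Total weight W = 509; half-weight = 254.5.
Sort by position and accumulate weight:
  mile 9 (N1, w=225) → cum 225
  mile 14 (N2, w=4) → cum 229
  mile 17 (N3, w=100) → cum 329  ≥ 254.5 → median here
  mile 21 (N4, w=90) → cum 419
  mile 56 (N5, w=40) → cum 459
  mile 71 (N6, w=50) → cum 509
Optimal location: mile 17.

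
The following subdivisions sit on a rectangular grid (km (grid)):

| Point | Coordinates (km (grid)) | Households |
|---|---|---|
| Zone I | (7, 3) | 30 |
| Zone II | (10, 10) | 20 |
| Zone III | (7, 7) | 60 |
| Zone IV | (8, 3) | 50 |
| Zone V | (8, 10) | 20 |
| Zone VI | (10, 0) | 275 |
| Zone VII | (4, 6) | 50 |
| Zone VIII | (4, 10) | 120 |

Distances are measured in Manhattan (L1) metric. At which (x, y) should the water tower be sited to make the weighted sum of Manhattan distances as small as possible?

Manhattan distance separates: Σwᵢ(|x−xᵢ|+|y−yᵢ|) = Σwᵢ|x−xᵢ| + Σwᵢ|y−yᵢ|, so x and y are optimised independently as 1-D weighted medians.
Total weight W = 625; half = 312.5.
x-coordinate, sorted with cumulative weight:
  x=4 (Zone VII, w=50) cum 50
  x=4 (Zone VIII, w=120) cum 170
  x=7 (Zone I, w=30) cum 200
  x=7 (Zone III, w=60) cum 260
  x=8 (Zone IV, w=50) cum 310
  x=8 (Zone V, w=20) cum 330  ← median
  x=10 (Zone II, w=20) cum 350
  x=10 (Zone VI, w=275) cum 625
⇒ x* = 8
y-coordinate, sorted with cumulative weight:
  y=0 (Zone VI, w=275) cum 275
  y=3 (Zone I, w=30) cum 305
  y=3 (Zone IV, w=50) cum 355  ← median
  y=6 (Zone VII, w=50) cum 405
  y=7 (Zone III, w=60) cum 465
  y=10 (Zone II, w=20) cum 485
  y=10 (Zone V, w=20) cum 505
  y=10 (Zone VIII, w=120) cum 625
⇒ y* = 3

(8, 3)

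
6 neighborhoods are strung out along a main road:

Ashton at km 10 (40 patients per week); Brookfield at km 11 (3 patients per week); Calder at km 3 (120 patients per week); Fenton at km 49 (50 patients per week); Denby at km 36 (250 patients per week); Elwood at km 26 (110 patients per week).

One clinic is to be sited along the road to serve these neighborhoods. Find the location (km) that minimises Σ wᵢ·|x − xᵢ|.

For a sum of weighted absolute distances on a line, the optimum is the weighted median (not the mean). Total weight W = 573; half-weight = 286.5.
Sort by position and accumulate weight:
  km 3 (Calder, w=120) → cum 120
  km 10 (Ashton, w=40) → cum 160
  km 11 (Brookfield, w=3) → cum 163
  km 26 (Elwood, w=110) → cum 273
  km 36 (Denby, w=250) → cum 523  ≥ 286.5 → median here
  km 49 (Fenton, w=50) → cum 573
Optimal location: km 36.

x = 36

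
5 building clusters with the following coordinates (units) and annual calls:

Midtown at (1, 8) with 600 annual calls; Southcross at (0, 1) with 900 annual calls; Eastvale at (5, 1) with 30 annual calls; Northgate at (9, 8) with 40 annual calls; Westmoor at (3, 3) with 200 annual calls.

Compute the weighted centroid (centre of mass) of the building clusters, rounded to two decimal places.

The minimiser of Σwᵢ‖p−pᵢ‖² is the weighted centroid p* = (Σwᵢpᵢ)/(Σwᵢ).
Σwᵢ = 1770.
Σwᵢxᵢ = 600·1 + 900·0 + 30·5 + 40·9 + 200·3 = 1710.
Σwᵢyᵢ = 600·8 + 900·1 + 30·1 + 40·8 + 200·3 = 6650.
x* = 1710/1770 = 0.97, y* = 6650/1770 = 3.76.

(0.97, 3.76)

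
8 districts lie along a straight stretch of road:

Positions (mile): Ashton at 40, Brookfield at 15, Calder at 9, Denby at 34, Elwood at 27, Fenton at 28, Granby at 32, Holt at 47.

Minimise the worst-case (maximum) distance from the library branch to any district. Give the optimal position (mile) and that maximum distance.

location 28, max distance 19

The 1-center on a line is the midpoint of the two extreme points: leftmost at 9, rightmost at 47.
Optimal location = (9 + 47)/2 = 28; maximum distance = (47 − 9)/2 = 19.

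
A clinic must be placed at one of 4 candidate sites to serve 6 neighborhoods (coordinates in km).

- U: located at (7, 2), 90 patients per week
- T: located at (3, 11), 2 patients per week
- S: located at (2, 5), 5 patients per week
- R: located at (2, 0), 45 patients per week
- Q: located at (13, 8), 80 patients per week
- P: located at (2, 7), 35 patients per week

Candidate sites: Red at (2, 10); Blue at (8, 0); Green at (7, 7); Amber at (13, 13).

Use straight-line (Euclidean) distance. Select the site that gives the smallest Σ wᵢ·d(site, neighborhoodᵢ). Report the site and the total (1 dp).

Total weighted distance at each candidate:
  Red (2, 10): total = 2326.3
  Blue (8, 0): total = 1611.9
  Green (7, 7): total = 1537.0
  Amber (13, 13): total = 2821.0
Minimum is at Green with total 1537.0 km.

Green, total 1537.0 km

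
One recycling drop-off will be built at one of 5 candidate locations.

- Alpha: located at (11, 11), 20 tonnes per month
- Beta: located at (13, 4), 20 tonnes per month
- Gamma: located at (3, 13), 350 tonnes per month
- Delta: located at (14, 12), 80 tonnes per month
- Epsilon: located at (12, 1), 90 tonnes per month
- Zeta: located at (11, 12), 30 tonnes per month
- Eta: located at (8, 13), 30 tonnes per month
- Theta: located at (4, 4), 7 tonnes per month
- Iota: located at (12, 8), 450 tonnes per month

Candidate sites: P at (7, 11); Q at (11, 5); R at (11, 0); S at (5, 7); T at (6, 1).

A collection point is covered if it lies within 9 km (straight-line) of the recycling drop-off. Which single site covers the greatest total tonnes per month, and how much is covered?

P, covering 967

Coverage radius r = 9 km; a point is covered iff (Δx)²+(Δy)² ≤ 9² = 81.
  P (7, 11): covers {Alpha, Gamma, Delta, Zeta, Eta, Theta, Iota} → 967
  Q (11, 5): covers {Alpha, Beta, Delta, Epsilon, Zeta, Eta, Theta, Iota} → 727
  R (11, 0): covers {Beta, Epsilon, Theta, Iota} → 567
  S (5, 7): covers {Alpha, Beta, Gamma, Zeta, Eta, Theta, Iota} → 907
  T (6, 1): covers {Beta, Epsilon, Theta} → 117
Maximum coverage at P: 967 tonnes per month.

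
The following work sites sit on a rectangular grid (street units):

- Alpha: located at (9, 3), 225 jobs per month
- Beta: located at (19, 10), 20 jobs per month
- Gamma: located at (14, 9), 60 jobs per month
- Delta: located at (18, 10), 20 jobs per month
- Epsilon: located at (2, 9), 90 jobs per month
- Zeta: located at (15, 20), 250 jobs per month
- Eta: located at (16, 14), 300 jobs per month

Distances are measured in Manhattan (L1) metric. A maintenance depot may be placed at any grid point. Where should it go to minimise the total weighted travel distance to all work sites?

Manhattan distance separates: Σwᵢ(|x−xᵢ|+|y−yᵢ|) = Σwᵢ|x−xᵢ| + Σwᵢ|y−yᵢ|, so x and y are optimised independently as 1-D weighted medians.
Total weight W = 965; half = 482.5.
x-coordinate, sorted with cumulative weight:
  x=2 (Epsilon, w=90) cum 90
  x=9 (Alpha, w=225) cum 315
  x=14 (Gamma, w=60) cum 375
  x=15 (Zeta, w=250) cum 625  ← median
  x=16 (Eta, w=300) cum 925
  x=18 (Delta, w=20) cum 945
  x=19 (Beta, w=20) cum 965
⇒ x* = 15
y-coordinate, sorted with cumulative weight:
  y=3 (Alpha, w=225) cum 225
  y=9 (Gamma, w=60) cum 285
  y=9 (Epsilon, w=90) cum 375
  y=10 (Beta, w=20) cum 395
  y=10 (Delta, w=20) cum 415
  y=14 (Eta, w=300) cum 715  ← median
  y=20 (Zeta, w=250) cum 965
⇒ y* = 14

(15, 14)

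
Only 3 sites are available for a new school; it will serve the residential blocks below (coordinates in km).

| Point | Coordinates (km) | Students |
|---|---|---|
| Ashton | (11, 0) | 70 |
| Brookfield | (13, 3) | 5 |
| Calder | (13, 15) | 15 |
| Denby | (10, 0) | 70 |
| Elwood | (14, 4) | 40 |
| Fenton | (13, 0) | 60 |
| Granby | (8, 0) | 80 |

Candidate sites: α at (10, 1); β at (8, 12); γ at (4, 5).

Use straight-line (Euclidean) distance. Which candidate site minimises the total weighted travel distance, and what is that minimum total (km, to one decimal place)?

α, total 970.4 km

Total weighted distance at each candidate:
  α (10, 1): total = 970.4
  β (8, 12): total = 3996.4
  γ (4, 5): total = 2928.8
Minimum is at α with total 970.4 km.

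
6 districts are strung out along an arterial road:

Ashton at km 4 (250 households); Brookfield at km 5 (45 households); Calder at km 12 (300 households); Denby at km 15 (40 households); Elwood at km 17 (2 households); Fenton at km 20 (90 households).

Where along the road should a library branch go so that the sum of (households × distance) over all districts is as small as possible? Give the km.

For a sum of weighted absolute distances on a line, the optimum is the weighted median (not the mean). Total weight W = 727; half-weight = 363.5.
Sort by position and accumulate weight:
  km 4 (Ashton, w=250) → cum 250
  km 5 (Brookfield, w=45) → cum 295
  km 12 (Calder, w=300) → cum 595  ≥ 363.5 → median here
  km 15 (Denby, w=40) → cum 635
  km 17 (Elwood, w=2) → cum 637
  km 20 (Fenton, w=90) → cum 727
Optimal location: km 12.

x = 12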